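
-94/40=-47/20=-2.35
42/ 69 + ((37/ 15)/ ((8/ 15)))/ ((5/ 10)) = 907/ 92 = 9.86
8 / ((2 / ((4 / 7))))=16 / 7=2.29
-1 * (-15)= 15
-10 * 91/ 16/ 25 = -91/ 40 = -2.28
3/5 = 0.60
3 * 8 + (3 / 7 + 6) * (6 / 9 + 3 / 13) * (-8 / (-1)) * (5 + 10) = 9312 / 13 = 716.31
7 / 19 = 0.37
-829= -829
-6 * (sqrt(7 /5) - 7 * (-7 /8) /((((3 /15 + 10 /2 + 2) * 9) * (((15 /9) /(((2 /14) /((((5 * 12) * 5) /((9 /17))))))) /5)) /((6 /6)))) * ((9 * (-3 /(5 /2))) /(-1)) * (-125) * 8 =76677.03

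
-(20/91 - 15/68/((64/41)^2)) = -3275995/25346048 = -0.13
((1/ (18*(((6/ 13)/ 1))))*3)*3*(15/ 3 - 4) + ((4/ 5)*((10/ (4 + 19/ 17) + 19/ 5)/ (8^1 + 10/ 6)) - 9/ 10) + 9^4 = 1655506699/ 252300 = 6561.66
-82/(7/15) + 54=-852/7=-121.71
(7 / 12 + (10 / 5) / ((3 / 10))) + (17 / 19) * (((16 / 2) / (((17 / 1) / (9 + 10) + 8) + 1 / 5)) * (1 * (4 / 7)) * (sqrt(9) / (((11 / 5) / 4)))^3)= 2990193 / 37268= 80.23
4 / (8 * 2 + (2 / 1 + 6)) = 1 / 6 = 0.17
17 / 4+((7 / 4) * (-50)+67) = -16.25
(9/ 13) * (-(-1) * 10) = 90/ 13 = 6.92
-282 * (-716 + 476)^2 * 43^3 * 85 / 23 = -4772742987130.43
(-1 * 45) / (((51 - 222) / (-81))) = -405 / 19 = -21.32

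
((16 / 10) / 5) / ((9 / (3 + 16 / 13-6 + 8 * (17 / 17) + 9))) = 176 / 325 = 0.54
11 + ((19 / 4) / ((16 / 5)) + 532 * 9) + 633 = 5433.48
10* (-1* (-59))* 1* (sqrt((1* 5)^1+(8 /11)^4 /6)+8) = 10030* sqrt(2301) /363+4720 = 6045.42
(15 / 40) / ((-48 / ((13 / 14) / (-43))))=13 / 77056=0.00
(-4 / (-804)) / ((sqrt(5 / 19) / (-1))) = -0.01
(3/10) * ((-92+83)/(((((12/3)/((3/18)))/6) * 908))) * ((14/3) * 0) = 0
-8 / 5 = -1.60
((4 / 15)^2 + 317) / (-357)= -71341 / 80325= -0.89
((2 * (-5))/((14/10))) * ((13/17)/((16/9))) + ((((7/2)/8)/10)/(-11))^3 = -1993305640817/648761344000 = -3.07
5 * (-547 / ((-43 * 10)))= 547 / 86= 6.36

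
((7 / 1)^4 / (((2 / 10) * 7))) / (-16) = -107.19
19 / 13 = 1.46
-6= -6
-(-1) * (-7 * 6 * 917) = -38514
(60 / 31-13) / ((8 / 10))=-1715 / 124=-13.83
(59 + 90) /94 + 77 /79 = 19009 /7426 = 2.56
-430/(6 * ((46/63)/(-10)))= 981.52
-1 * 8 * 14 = -112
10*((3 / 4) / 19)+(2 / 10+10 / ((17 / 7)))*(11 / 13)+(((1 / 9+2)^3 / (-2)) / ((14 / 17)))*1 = -713253899 / 428549940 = -1.66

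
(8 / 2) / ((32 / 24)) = 3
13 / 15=0.87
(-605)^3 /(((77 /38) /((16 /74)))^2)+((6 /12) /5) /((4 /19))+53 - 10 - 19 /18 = -60886795126049 /24149160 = -2521280.04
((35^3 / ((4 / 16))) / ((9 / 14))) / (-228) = -1170.08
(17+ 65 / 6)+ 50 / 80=28.46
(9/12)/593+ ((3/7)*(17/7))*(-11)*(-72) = 95809971/116228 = 824.33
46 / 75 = 0.61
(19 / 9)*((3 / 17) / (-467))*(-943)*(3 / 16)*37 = 5.22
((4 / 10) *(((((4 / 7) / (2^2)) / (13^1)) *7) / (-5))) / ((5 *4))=-0.00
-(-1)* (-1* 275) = -275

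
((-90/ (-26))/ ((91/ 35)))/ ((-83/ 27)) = -6075/ 14027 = -0.43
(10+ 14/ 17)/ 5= 184/ 85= 2.16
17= 17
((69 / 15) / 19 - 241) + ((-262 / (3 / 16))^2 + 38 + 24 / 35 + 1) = 11684751143 / 5985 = 1952339.37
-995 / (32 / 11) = -10945 / 32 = -342.03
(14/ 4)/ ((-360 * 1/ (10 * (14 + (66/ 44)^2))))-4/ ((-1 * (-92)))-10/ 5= -24001/ 6624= -3.62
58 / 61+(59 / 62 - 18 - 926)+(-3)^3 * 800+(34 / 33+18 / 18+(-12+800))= -2714788507 / 124806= -21752.07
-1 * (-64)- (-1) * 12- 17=59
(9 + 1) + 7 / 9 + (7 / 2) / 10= 2003 / 180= 11.13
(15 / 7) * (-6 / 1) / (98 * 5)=-9 / 343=-0.03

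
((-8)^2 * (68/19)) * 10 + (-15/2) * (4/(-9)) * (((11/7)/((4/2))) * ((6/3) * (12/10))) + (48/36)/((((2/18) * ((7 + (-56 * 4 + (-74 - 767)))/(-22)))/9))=161754808/70357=2299.06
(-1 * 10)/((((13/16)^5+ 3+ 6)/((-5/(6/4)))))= 104857600/29425431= 3.56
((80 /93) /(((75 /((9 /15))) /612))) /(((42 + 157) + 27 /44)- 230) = -143616 /1036175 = -0.14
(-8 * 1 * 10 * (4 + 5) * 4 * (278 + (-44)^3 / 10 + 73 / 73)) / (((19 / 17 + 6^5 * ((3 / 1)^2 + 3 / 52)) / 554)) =2905294174848 / 15565855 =186645.33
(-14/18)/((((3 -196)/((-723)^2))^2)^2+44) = -58071348211178613553263/3285179127375248668501165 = -0.02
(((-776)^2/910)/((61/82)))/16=1543076/27755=55.60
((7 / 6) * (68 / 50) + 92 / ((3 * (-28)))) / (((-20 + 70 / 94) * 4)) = -2021 / 316750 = -0.01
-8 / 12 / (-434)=1 / 651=0.00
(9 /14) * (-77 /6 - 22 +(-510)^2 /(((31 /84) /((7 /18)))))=152919363 /868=176174.38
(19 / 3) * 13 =247 / 3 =82.33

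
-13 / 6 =-2.17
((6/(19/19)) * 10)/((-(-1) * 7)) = 60/7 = 8.57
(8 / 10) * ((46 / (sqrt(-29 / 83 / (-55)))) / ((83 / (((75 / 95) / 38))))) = 276 * sqrt(132385) / 868927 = 0.12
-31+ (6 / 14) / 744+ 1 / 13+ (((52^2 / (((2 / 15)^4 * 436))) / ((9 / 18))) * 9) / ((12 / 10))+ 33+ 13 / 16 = 1448139305787 / 4919824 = 294347.79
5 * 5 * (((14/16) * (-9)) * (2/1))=-1575/4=-393.75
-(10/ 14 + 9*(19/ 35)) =-28/ 5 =-5.60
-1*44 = -44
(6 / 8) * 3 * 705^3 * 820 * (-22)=-14222842548750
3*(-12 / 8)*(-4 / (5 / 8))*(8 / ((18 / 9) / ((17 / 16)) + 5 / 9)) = 176256 / 1865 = 94.51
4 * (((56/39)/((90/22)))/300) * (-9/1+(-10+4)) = -616/8775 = -0.07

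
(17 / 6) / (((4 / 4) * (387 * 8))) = 17 / 18576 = 0.00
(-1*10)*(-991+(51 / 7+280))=49260 / 7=7037.14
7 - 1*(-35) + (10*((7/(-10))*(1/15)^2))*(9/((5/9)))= 5187/125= 41.50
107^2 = 11449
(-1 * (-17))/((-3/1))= -17/3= -5.67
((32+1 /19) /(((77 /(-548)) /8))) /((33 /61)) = -7755296 /2299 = -3373.33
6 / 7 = 0.86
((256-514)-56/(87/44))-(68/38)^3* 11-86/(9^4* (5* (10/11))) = -11398279799053/32626376775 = -349.36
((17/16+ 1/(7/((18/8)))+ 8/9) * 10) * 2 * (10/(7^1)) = 57275/882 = 64.94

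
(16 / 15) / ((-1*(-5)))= 16 / 75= 0.21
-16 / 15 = -1.07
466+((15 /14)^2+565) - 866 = 32565 /196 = 166.15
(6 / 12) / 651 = 1 / 1302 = 0.00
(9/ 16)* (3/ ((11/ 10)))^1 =135/ 88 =1.53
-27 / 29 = -0.93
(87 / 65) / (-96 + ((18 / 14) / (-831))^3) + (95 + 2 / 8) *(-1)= -5778103322286209 / 60653623840420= -95.26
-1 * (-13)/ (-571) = -13/ 571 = -0.02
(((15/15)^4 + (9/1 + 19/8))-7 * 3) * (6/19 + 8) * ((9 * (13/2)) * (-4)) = 637767/38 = 16783.34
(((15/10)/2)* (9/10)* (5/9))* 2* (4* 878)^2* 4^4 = 2368155648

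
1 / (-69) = -1 / 69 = -0.01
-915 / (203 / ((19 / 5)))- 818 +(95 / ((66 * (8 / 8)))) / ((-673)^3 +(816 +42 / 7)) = -682129884282491 / 816796730442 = -835.13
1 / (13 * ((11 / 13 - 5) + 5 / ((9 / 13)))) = 9 / 359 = 0.03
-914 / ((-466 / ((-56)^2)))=1433152 / 233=6150.87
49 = 49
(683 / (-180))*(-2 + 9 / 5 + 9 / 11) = -11611 / 4950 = -2.35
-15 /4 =-3.75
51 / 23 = 2.22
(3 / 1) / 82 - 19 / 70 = -337 / 1435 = -0.23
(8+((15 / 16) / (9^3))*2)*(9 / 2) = 15557 / 432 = 36.01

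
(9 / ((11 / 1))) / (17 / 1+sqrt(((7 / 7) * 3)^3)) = 0.04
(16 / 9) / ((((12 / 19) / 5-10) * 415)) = -152 / 350343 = -0.00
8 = 8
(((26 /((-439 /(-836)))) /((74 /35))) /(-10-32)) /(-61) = 27170 /2972469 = 0.01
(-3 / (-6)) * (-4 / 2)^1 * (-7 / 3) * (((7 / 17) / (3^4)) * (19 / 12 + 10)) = 6811 / 49572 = 0.14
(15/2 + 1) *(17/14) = 289/28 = 10.32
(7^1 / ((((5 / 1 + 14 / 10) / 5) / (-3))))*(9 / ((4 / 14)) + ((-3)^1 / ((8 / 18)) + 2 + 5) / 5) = -66255 / 128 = -517.62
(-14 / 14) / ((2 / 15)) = -15 / 2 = -7.50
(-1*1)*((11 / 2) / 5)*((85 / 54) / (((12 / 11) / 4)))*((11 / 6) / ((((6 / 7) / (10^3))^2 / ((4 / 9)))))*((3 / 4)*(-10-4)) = 485066312500 / 6561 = 73931765.36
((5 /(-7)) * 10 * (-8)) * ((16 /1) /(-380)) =-320 /133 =-2.41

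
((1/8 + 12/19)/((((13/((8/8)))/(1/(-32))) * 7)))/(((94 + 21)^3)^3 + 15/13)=-23/311419295166952700102144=-0.00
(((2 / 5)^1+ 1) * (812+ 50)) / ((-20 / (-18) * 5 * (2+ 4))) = 36.20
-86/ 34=-43/ 17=-2.53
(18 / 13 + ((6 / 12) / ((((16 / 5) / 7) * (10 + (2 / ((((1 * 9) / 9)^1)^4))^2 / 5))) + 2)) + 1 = 100771 / 22464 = 4.49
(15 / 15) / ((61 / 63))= 63 / 61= 1.03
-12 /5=-2.40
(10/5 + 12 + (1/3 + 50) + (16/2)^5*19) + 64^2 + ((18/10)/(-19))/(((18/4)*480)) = 4763317733/7600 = 626752.33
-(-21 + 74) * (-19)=1007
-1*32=-32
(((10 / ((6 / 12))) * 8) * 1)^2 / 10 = 2560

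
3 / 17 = 0.18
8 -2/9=70/9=7.78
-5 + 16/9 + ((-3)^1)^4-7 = 637/9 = 70.78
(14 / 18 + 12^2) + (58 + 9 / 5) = 9206 / 45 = 204.58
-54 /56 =-27 /28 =-0.96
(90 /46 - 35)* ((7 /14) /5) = -76 /23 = -3.30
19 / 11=1.73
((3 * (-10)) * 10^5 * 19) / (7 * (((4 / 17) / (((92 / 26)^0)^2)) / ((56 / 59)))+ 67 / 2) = -1617696.16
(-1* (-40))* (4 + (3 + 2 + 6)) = 600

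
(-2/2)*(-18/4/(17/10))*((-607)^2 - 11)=16579710/17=975277.06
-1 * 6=-6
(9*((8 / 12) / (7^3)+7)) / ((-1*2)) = -21615 / 686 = -31.51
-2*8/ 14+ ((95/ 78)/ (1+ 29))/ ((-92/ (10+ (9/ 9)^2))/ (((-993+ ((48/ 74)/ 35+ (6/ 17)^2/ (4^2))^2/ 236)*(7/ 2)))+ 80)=-44349685175617850405537/ 38823213217371865961280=-1.14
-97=-97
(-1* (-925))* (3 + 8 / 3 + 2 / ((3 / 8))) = 10175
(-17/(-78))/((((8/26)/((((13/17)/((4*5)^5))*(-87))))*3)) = -0.00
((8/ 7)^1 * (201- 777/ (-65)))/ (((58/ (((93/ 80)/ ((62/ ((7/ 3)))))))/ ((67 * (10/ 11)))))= 463707/ 41470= 11.18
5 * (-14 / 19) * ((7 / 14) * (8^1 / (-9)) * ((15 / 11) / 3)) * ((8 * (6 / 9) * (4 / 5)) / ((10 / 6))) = 3584 / 1881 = 1.91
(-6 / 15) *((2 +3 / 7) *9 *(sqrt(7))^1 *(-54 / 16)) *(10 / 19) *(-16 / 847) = -0.78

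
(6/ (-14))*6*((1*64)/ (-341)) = 1152/ 2387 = 0.48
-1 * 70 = -70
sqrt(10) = 3.16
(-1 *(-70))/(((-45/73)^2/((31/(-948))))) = -1156393/191970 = -6.02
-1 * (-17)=17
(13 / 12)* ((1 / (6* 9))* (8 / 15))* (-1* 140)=-364 / 243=-1.50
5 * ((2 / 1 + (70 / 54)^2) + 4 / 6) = 15845 / 729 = 21.74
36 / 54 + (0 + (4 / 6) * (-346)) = -230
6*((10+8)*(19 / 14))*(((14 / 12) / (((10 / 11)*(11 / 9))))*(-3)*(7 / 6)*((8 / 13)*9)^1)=-193914 / 65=-2983.29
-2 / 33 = -0.06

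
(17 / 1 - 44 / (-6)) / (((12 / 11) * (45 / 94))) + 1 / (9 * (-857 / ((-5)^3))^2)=27720245959 / 594903690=46.60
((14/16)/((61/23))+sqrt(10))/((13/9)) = 1449/6344+9 * sqrt(10)/13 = 2.42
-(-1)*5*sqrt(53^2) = 265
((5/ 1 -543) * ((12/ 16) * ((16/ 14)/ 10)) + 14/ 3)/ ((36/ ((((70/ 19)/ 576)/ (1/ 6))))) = -68/ 1539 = -0.04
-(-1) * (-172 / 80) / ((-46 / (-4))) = -43 / 230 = -0.19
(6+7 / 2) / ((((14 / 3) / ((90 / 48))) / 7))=855 / 32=26.72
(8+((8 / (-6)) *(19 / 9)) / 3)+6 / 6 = 653 / 81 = 8.06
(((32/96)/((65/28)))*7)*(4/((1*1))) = 784/195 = 4.02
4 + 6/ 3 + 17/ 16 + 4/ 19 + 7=4339/ 304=14.27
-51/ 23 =-2.22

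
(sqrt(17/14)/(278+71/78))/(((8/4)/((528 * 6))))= 61776 * sqrt(238)/152285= 6.26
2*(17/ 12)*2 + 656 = 1985/ 3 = 661.67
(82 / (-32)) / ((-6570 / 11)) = 451 / 105120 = 0.00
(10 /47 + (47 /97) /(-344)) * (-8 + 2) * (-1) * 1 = 994413 /784148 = 1.27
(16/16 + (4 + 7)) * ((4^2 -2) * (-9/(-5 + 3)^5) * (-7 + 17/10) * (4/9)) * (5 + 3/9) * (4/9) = -11872/45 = -263.82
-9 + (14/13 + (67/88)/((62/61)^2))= -31601025/4397536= -7.19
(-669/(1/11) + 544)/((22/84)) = -286230/11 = -26020.91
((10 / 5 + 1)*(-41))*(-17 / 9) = 697 / 3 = 232.33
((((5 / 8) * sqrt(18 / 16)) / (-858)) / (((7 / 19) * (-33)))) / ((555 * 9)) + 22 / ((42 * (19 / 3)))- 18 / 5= -2339 / 665 + 19 * sqrt(2) / 2111997888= -3.52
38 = 38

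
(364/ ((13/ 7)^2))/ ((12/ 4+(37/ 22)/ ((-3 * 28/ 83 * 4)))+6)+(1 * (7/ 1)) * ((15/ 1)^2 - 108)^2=79058463267/ 824941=95835.29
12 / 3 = 4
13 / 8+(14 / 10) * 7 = 457 / 40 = 11.42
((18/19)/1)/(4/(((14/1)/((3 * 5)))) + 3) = 42/323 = 0.13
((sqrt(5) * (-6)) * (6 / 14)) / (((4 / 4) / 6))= -34.50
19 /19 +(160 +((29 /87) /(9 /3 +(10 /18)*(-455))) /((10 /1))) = 3619277 /22480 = 161.00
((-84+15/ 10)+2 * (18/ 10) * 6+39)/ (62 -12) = -219/ 500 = -0.44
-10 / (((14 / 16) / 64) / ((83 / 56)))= -1084.08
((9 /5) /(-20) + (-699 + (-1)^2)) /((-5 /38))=1326371 /250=5305.48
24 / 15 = 8 / 5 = 1.60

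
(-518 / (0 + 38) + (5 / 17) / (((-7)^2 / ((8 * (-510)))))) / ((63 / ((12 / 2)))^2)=-141964 / 410571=-0.35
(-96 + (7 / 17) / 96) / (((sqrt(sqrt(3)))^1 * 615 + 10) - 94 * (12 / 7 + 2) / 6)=-2362399024254373125 * 3^(3 / 4) / 45403814299100011616 - 46278509727940875 * sqrt(3) / 11350953574775002904 - 906578626493925 * 3^(1 / 4) / 2837738393693750726 - 35519069686870 / 1418869196846875363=-0.13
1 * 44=44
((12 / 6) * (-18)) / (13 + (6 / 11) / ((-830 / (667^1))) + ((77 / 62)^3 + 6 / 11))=-39166823520 / 16344190697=-2.40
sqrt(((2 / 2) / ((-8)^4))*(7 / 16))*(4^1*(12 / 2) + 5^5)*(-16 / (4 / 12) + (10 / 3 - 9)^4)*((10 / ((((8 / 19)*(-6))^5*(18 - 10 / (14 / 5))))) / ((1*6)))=-35.92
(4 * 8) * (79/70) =1264/35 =36.11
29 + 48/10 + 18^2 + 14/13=23327/65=358.88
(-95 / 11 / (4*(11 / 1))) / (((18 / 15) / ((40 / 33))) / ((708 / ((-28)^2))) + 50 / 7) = -980875 / 41173396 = -0.02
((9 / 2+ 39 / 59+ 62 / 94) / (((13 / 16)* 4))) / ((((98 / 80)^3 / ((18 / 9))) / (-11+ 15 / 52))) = -1150753088000 / 55134674413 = -20.87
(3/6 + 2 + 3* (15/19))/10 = 0.49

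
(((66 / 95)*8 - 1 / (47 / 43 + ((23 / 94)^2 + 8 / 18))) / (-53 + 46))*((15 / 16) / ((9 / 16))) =-853051988 / 726465019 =-1.17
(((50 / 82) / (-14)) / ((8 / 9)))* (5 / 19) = -1125 / 87248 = -0.01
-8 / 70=-4 / 35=-0.11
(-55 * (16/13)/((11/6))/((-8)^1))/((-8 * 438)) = -5/3796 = -0.00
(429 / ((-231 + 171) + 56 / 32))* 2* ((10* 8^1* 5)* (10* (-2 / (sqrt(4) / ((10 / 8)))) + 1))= 15787200 / 233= 67756.22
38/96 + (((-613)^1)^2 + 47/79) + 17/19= 27073540759/72048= 375770.89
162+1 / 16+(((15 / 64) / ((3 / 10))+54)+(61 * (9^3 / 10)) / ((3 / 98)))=23277159 / 160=145482.24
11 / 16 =0.69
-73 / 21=-3.48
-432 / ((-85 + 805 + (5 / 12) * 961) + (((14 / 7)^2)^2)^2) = -0.31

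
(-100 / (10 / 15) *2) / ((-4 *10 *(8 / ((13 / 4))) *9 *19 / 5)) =325 / 3648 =0.09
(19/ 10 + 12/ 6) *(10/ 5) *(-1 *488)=-19032/ 5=-3806.40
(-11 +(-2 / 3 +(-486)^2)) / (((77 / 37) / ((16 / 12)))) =151321.56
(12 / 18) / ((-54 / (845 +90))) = -935 / 81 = -11.54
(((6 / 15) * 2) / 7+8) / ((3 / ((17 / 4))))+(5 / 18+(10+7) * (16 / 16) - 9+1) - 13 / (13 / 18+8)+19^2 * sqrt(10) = 1907239 / 98910+361 * sqrt(10) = 1160.86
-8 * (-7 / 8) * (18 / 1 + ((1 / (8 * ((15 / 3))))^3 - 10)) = 3584007 / 64000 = 56.00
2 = 2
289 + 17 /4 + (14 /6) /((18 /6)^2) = 31699 /108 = 293.51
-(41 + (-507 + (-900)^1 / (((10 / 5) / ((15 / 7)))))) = 10012 / 7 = 1430.29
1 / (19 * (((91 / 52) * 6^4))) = 1 / 43092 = 0.00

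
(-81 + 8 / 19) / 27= -1531 / 513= -2.98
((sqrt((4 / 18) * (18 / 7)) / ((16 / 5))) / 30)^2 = 0.00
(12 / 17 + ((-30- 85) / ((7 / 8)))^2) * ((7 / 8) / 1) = 3597347 / 238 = 15114.90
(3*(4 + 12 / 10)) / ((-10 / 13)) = -507 / 25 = -20.28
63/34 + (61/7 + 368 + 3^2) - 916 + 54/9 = -124339/238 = -522.43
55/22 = 5/2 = 2.50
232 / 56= 29 / 7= 4.14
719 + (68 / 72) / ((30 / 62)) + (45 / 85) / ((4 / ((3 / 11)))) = 72805363 / 100980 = 720.99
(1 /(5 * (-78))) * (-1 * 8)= 0.02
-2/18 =-1/9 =-0.11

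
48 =48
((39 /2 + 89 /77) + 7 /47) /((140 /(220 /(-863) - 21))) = -552436131 /174899032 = -3.16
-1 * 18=-18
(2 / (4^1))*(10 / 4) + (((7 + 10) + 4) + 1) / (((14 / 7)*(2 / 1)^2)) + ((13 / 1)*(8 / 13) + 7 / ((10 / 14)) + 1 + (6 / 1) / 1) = 144 / 5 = 28.80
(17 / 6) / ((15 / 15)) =17 / 6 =2.83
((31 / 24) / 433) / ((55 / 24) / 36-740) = -1116 / 276819065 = -0.00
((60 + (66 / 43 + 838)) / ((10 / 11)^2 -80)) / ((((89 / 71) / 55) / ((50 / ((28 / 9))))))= -102805275375 / 12831931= -8011.68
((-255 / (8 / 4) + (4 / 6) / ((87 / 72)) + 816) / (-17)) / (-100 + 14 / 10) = 199825 / 486098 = 0.41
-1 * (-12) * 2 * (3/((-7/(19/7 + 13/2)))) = -4644/49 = -94.78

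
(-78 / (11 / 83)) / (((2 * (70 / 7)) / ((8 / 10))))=-6474 / 275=-23.54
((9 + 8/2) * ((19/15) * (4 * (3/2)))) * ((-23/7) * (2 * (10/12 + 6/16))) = -164749/210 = -784.52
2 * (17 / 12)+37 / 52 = 553 / 156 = 3.54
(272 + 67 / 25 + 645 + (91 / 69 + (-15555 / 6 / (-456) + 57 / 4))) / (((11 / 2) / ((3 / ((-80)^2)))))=44856897 / 559360000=0.08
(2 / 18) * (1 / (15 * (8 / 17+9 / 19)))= 0.01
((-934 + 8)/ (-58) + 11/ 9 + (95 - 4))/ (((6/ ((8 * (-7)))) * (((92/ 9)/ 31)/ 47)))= -143922.62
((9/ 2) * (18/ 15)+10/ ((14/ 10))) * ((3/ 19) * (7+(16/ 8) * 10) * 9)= 481.25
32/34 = 16/17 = 0.94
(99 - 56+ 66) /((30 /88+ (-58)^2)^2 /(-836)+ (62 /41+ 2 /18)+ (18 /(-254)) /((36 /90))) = -8267386007232 /1026807525640175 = -0.01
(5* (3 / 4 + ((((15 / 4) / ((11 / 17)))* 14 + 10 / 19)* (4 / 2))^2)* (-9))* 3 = -3601249.58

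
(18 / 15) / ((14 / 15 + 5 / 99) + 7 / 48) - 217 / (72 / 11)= -20672201 / 644184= -32.09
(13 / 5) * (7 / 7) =13 / 5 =2.60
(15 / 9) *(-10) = -50 / 3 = -16.67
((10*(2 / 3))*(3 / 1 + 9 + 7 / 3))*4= 3440 / 9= 382.22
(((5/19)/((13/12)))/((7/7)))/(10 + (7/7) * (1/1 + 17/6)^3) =12960/3538769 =0.00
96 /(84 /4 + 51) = 4 /3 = 1.33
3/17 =0.18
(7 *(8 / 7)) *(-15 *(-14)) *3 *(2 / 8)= 1260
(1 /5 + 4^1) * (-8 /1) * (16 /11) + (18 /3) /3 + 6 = -2248 /55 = -40.87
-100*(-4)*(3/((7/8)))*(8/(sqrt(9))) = 25600/7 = 3657.14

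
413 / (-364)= -59 / 52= -1.13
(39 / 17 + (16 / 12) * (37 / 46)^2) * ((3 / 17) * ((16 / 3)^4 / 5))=5581438976 / 61916805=90.14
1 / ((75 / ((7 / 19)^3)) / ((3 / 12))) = 343 / 2057700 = 0.00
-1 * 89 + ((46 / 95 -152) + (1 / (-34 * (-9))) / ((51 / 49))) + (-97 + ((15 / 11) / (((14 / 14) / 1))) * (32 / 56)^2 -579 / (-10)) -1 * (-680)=160153721243 / 399552615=400.83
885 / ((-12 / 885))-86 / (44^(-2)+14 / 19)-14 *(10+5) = -7116574241 / 108492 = -65595.38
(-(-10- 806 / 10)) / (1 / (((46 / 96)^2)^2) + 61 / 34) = 4310111082 / 987782225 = 4.36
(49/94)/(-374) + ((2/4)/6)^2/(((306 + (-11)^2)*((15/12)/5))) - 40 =-2702179919/67552254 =-40.00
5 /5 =1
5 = 5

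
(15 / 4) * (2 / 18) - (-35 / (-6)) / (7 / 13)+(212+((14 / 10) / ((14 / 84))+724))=56039 / 60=933.98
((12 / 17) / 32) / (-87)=-1 / 3944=-0.00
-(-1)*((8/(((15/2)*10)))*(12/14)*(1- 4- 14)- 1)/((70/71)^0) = -447/175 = -2.55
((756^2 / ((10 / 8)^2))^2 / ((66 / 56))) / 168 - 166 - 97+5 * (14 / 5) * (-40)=4645731576307 / 6875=675742774.74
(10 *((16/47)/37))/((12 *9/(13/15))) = 104/140859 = 0.00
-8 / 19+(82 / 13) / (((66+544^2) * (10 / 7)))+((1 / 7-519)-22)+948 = 148682232913 / 365562470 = 406.72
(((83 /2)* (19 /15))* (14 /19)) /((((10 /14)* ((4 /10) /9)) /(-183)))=-2232783 /10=-223278.30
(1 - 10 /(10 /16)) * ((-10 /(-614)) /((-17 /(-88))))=-6600 /5219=-1.26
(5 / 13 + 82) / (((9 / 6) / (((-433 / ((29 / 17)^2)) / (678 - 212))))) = -44673909 / 2547389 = -17.54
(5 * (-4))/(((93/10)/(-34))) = 6800/93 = 73.12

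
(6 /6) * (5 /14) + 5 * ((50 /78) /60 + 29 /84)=250 /117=2.14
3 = 3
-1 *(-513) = 513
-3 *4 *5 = -60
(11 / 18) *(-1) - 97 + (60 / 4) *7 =133 / 18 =7.39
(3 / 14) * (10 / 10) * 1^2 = 3 / 14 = 0.21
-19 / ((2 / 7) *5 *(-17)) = 133 / 170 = 0.78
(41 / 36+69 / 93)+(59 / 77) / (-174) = 4676093 / 2492028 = 1.88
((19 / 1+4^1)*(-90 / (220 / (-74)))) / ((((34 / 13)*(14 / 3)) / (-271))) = -80947971 / 5236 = -15459.89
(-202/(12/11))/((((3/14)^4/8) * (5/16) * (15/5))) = -2731531264/3645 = -749391.29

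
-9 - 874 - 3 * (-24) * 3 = -667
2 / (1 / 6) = 12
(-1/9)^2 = 1/81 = 0.01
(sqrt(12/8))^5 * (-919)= -8271 * sqrt(6)/8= -2532.47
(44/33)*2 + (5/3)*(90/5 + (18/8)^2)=1973/48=41.10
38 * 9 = 342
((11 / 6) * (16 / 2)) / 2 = 7.33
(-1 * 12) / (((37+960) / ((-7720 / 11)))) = 92640 / 10967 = 8.45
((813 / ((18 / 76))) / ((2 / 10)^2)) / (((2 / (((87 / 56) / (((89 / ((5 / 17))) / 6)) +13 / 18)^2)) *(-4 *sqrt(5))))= -2122230539134145 *sqrt(5) / 1744456658112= -2720.30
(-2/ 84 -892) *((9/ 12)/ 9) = -74.34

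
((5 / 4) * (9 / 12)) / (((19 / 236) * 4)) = 885 / 304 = 2.91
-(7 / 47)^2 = -0.02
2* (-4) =-8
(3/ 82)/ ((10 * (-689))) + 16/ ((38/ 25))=112995943/ 10734620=10.53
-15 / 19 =-0.79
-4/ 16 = -1/ 4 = -0.25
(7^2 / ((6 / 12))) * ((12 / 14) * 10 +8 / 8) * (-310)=-290780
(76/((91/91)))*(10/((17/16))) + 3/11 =133811/187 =715.57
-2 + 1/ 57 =-113/ 57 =-1.98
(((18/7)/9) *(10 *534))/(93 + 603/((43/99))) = 19135/18578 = 1.03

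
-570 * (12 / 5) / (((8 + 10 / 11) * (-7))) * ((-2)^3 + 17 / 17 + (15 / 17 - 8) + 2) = -1549944 / 5831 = -265.81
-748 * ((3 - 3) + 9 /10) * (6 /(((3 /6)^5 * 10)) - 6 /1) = -222156 /25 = -8886.24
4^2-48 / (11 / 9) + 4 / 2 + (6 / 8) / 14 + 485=285689 / 616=463.78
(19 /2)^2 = 361 /4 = 90.25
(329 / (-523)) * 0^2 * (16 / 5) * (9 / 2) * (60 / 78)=0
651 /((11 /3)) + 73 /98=192197 /1078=178.29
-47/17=-2.76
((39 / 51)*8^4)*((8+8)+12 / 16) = 891904 / 17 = 52464.94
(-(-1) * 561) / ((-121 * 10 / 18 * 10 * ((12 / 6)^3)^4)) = -459 / 2252800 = -0.00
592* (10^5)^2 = 5920000000000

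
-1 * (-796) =796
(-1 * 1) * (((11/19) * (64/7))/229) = -704/30457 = -0.02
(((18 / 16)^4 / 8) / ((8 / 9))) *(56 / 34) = 413343 / 1114112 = 0.37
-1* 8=-8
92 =92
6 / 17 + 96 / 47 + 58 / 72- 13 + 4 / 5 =-1294229 / 143820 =-9.00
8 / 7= 1.14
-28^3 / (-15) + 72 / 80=43931 / 30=1464.37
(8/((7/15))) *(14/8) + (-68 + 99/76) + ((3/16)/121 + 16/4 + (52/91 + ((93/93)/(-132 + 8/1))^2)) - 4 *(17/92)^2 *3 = -1064668324343/32724729268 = -32.53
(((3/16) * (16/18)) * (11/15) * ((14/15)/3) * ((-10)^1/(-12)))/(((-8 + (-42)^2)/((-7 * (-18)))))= 539/237060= 0.00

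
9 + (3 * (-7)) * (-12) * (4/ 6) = 177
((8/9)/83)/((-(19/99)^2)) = -8712/29963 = -0.29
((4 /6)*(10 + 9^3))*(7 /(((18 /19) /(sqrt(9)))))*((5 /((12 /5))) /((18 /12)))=2457175 /162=15167.75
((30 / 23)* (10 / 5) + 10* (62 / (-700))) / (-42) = -1387 / 33810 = -0.04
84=84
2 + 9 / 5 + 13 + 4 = 104 / 5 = 20.80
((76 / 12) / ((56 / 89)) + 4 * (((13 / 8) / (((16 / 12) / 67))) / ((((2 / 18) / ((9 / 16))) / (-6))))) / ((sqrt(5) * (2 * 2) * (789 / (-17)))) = 23.88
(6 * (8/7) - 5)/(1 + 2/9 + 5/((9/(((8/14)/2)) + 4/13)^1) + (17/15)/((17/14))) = 483795/602483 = 0.80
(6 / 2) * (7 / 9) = 7 / 3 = 2.33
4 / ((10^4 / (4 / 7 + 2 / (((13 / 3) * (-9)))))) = 71 / 341250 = 0.00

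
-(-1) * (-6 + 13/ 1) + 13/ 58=419/ 58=7.22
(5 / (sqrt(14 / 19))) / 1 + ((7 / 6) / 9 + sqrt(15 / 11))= 7 / 54 + sqrt(165) / 11 + 5 * sqrt(266) / 14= 7.12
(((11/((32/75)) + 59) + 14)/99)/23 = 3161/72864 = 0.04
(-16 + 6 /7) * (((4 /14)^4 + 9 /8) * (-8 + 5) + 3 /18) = 9859537 /201684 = 48.89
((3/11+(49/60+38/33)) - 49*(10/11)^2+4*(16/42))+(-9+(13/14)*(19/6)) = -362437/8470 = -42.79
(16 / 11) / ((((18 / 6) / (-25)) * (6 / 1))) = -200 / 99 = -2.02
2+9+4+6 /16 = 123 /8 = 15.38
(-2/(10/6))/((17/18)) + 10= 742/85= 8.73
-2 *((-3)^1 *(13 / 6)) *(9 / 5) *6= 702 / 5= 140.40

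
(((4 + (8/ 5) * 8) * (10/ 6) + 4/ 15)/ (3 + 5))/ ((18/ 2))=0.39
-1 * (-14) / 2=7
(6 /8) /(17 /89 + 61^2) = 267 /1324744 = 0.00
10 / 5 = 2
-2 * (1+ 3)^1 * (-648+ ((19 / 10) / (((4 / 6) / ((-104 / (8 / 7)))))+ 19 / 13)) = 471062 / 65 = 7247.11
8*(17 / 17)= 8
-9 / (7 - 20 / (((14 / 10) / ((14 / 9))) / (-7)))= -81 / 1463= -0.06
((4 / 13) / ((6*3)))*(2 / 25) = 4 / 2925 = 0.00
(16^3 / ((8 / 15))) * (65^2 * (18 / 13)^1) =44928000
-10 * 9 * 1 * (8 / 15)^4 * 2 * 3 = -16384 / 375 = -43.69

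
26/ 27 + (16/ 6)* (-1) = -1.70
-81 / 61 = -1.33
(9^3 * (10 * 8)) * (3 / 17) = 174960 / 17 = 10291.76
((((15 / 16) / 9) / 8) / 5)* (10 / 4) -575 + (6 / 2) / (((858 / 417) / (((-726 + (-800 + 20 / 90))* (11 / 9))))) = -295986359 / 89856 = -3294.01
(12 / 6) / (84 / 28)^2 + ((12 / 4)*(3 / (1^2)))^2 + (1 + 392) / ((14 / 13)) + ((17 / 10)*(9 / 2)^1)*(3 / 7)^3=27582529 / 61740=446.75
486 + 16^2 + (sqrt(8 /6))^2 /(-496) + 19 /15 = 743.26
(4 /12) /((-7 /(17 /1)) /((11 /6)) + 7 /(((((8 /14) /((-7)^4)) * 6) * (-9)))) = -13464 /22009435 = -0.00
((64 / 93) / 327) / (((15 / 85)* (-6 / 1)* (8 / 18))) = -136 / 30411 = -0.00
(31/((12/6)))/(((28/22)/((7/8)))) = 341/32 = 10.66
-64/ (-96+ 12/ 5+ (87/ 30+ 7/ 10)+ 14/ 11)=44/ 61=0.72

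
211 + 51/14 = 214.64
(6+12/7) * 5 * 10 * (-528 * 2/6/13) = -475200/91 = -5221.98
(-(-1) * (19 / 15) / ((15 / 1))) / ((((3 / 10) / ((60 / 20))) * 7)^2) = 76 / 441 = 0.17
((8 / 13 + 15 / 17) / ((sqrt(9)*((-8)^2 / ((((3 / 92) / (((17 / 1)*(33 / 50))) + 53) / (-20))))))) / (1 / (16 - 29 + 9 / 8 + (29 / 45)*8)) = 40562104051 / 292000051200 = 0.14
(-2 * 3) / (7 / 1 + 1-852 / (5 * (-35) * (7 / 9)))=-3675 / 8734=-0.42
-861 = -861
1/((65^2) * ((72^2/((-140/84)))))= -1/13141440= -0.00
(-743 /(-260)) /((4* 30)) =743 /31200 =0.02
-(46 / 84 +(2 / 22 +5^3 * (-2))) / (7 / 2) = 115205 / 1617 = 71.25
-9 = -9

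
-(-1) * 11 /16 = 11 /16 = 0.69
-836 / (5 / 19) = -15884 / 5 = -3176.80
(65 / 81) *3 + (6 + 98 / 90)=1282 / 135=9.50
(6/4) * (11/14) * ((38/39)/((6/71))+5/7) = 27577/1911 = 14.43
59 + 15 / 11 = 664 / 11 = 60.36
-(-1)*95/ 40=19/ 8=2.38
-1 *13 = -13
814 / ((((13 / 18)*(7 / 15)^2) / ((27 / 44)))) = 2022975 / 637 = 3175.78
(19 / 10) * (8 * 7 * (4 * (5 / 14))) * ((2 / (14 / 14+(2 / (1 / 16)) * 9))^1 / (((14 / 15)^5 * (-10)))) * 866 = -1249475625 / 9714446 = -128.62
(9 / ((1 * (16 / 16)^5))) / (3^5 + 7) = 9 / 250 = 0.04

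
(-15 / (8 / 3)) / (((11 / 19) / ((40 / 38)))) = -225 / 22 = -10.23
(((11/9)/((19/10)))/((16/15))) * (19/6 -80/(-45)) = 24475/8208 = 2.98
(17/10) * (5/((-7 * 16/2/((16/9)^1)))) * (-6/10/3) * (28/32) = 17/360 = 0.05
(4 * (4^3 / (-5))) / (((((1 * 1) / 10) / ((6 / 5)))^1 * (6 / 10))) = -1024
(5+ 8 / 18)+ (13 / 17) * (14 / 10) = 4984 / 765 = 6.52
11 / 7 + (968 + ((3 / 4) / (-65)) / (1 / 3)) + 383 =2461617 / 1820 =1352.54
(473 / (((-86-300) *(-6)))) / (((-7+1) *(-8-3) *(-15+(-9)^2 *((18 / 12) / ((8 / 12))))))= 43 / 2324106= 0.00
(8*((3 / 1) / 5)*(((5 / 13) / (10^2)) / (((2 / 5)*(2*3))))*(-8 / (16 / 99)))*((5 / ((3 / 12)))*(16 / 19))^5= -515992.91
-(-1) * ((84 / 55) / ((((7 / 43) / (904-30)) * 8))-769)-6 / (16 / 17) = 109819 / 440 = 249.59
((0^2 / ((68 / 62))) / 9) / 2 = 0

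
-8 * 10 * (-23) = 1840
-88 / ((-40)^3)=11 / 8000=0.00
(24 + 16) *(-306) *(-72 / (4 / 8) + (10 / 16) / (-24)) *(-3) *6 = -63463635 / 2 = -31731817.50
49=49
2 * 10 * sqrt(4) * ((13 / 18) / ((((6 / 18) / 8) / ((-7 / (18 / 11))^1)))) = -2965.93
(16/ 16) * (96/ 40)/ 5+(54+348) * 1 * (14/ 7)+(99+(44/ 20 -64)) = 21042/ 25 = 841.68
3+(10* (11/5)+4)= 29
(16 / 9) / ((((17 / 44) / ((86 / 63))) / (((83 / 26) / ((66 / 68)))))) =456832 / 22113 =20.66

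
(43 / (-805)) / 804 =-43 / 647220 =-0.00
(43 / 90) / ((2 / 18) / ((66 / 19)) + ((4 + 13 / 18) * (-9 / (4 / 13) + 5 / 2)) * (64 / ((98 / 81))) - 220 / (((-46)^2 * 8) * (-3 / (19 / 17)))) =-2501169132 / 34980325356665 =-0.00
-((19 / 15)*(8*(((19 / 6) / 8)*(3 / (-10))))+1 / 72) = 2141 / 1800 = 1.19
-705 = -705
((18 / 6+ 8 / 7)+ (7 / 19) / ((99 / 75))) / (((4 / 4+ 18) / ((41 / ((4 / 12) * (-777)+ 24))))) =-795728 / 19596885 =-0.04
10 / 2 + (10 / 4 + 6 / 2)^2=35.25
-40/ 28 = -10/ 7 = -1.43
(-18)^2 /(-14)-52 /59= -9922 /413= -24.02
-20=-20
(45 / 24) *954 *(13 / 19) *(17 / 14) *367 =580320585 / 1064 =545414.08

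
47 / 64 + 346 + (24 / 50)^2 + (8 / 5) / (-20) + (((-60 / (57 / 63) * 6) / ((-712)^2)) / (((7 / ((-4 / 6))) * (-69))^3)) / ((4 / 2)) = 33614154865628736569 / 96902940942360000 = 346.88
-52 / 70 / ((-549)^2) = -26 / 10549035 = -0.00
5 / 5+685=686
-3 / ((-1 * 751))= 3 / 751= 0.00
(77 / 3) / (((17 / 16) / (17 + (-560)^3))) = -72119630352 / 17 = -4242331197.18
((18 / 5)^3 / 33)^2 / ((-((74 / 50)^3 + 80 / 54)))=-102036672 / 241108351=-0.42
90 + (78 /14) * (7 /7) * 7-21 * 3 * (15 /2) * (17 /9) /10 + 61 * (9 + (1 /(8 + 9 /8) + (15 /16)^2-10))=729733 /18688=39.05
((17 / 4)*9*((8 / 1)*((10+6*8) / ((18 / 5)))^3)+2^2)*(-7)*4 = -2902300072 / 81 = -35830865.09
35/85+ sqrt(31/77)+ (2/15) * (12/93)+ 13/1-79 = -518339/7905+ sqrt(2387)/77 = -64.94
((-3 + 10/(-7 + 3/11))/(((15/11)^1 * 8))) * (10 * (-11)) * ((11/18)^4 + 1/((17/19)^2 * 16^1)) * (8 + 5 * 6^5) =161097161712355/420940638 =382707.55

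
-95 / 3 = -31.67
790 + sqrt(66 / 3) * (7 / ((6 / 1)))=7 * sqrt(22) / 6 + 790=795.47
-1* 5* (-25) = 125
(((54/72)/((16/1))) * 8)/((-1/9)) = -27/8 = -3.38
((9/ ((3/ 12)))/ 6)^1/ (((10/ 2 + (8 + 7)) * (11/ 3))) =9/ 110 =0.08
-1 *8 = -8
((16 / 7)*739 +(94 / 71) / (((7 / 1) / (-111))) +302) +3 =1973.15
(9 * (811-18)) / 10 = 7137 / 10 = 713.70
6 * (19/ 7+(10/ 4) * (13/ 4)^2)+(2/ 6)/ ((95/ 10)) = 1115657/ 6384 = 174.76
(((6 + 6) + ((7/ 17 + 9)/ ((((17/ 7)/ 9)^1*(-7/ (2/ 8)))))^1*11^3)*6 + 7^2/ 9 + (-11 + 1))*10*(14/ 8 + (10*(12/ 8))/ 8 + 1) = -4754355145/ 10404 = -456973.77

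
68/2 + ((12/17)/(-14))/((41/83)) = 165388/4879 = 33.90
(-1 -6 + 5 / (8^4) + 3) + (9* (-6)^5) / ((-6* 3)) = 15908869 / 4096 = 3884.00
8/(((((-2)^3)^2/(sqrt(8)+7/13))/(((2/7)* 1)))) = 1/52+sqrt(2)/14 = 0.12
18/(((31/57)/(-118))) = -121068/31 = -3905.42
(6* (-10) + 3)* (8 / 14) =-228 / 7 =-32.57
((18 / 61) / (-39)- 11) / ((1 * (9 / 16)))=-139664 / 7137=-19.57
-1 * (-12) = 12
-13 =-13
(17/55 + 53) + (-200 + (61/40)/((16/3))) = -1030691/7040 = -146.40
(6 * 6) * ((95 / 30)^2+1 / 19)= 6895 / 19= 362.89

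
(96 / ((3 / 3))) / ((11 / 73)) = 7008 / 11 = 637.09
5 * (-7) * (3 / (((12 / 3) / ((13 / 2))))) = -170.62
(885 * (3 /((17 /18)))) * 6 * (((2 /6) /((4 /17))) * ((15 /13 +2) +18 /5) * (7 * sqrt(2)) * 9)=132172803 * sqrt(2) /13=14378505.43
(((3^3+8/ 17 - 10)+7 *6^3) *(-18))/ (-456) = 78003/ 1292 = 60.37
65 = 65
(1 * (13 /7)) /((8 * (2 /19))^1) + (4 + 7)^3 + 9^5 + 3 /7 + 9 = 6763863 /112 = 60391.63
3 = 3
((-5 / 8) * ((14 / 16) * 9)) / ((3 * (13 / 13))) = -105 / 64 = -1.64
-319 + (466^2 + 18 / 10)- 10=1084144 / 5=216828.80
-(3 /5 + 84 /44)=-138 /55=-2.51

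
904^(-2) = 1/817216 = 0.00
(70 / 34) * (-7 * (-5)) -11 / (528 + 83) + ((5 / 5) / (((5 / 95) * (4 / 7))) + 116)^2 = 3713992891 / 166192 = 22347.60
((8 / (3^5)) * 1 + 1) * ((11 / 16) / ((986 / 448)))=38654 / 119799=0.32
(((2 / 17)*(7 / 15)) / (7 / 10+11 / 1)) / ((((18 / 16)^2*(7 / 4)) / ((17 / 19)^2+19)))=7319552 / 174481047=0.04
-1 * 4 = -4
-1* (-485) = 485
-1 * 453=-453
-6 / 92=-3 / 46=-0.07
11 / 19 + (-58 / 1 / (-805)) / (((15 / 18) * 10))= 224681 / 382375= 0.59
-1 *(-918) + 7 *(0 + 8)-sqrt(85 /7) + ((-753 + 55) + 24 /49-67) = 10265 /49-sqrt(595) /7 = 206.01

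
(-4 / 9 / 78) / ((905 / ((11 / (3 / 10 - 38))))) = 44 / 23951187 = 0.00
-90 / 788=-45 / 394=-0.11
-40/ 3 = -13.33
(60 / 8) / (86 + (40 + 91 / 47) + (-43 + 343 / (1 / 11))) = 235 / 120882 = 0.00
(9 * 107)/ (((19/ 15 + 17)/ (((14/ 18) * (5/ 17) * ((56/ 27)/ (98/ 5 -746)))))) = -655375/ 19032588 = -0.03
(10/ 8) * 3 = 15/ 4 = 3.75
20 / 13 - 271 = -3503 / 13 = -269.46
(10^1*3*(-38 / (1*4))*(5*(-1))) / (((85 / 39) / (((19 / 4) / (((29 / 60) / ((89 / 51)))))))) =93977325 / 8381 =11213.14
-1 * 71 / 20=-71 / 20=-3.55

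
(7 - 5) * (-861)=-1722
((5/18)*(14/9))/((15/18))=14/27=0.52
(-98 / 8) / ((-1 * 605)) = 49 / 2420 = 0.02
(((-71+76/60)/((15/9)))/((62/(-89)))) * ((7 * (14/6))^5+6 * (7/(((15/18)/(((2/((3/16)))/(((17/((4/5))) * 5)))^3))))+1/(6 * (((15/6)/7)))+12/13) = 65607392985011894351696/939697611328125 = 69817558.54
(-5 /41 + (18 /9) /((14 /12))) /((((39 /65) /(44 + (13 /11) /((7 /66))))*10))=88201 /6027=14.63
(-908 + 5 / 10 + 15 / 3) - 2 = -904.50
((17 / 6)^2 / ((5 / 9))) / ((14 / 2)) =289 / 140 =2.06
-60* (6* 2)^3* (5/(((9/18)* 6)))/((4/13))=-561600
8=8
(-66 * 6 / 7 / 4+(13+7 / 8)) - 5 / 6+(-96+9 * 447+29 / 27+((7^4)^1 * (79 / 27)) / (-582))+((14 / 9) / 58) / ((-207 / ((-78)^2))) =1148693264531 / 293474664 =3914.11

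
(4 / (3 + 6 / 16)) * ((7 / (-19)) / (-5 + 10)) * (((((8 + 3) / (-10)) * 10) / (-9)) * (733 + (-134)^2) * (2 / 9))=-92099392 / 207765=-443.29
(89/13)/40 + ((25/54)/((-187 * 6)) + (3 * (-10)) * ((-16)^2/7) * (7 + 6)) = -786374355769/55135080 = -14262.69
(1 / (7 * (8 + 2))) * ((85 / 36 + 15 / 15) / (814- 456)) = 121 / 902160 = 0.00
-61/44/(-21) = 61/924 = 0.07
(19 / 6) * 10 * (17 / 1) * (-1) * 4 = -6460 / 3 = -2153.33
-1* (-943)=943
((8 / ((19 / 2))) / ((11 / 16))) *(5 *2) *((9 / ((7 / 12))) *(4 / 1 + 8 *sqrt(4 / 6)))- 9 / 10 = 11046033 / 14630 + 737280 *sqrt(6) / 1463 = 1989.45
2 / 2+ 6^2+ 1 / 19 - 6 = 590 / 19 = 31.05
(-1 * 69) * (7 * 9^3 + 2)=-352245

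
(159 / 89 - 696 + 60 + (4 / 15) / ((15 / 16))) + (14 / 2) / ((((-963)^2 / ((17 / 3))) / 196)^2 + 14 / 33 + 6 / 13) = -42152046626358562257089 / 66493321366576038525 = -633.93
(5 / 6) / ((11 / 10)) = 25 / 33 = 0.76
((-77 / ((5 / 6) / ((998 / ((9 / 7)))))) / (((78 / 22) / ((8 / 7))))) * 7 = -94674272 / 585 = -161836.36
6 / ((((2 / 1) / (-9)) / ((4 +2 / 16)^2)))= -29403 / 64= -459.42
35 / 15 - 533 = -1592 / 3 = -530.67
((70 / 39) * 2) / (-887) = -140 / 34593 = -0.00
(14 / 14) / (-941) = -1 / 941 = -0.00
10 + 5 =15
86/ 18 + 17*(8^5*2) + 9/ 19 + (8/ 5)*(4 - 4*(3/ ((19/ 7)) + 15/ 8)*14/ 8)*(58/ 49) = 46674604364/ 41895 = 1114085.32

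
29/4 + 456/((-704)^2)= 449209/61952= 7.25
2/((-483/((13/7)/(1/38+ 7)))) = -988/902727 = -0.00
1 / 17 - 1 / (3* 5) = -2 / 255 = -0.01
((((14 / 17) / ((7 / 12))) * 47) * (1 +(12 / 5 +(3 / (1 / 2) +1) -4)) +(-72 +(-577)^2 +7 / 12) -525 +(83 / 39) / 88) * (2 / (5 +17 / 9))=291215849211 / 3014440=96606.95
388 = 388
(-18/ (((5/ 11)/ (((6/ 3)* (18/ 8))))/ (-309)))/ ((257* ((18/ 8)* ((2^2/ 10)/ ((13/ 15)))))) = 265122/ 1285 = 206.32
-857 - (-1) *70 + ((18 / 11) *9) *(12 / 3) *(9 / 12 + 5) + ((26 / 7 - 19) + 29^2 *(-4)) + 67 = -289563 / 77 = -3760.56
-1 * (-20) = 20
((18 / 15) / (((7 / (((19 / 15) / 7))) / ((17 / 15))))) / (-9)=-646 / 165375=-0.00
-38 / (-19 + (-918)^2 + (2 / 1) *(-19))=-38 / 842667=-0.00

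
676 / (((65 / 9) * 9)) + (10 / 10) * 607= 3087 / 5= 617.40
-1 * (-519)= 519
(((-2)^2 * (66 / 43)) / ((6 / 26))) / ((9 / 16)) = 18304 / 387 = 47.30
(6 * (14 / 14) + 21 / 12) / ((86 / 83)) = 2573 / 344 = 7.48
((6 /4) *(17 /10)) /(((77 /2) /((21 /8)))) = 0.17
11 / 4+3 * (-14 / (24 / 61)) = -104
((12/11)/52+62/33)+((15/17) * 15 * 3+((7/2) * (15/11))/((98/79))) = 9281695/204204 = 45.45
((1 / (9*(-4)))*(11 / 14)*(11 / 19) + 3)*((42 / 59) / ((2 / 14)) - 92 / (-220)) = 16.14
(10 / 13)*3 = 30 / 13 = 2.31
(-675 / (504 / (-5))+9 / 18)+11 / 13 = 8.04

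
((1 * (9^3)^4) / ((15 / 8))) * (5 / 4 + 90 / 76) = 6966595233198 / 19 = 366662907010.42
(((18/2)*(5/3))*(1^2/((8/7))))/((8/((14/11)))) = 735/352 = 2.09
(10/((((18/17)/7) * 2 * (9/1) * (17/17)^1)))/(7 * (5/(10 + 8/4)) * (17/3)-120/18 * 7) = -34/279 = -0.12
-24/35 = -0.69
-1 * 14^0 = -1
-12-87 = -99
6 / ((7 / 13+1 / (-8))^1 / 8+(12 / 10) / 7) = 174720 / 6497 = 26.89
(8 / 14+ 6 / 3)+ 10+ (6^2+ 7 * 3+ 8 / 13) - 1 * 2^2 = 6023 / 91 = 66.19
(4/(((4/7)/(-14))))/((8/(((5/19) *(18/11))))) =-5.28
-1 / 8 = -0.12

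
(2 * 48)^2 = 9216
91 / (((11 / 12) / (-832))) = -908544 / 11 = -82594.91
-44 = -44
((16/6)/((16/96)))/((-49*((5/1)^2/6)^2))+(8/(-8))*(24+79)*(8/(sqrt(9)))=-25236728/91875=-274.69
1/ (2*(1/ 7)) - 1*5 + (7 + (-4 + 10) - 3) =17/ 2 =8.50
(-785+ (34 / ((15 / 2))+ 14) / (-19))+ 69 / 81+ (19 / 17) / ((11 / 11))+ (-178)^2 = 1347394241 / 43605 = 30899.99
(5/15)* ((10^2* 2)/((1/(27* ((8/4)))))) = 3600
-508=-508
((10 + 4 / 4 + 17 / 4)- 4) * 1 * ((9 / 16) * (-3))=-1215 / 64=-18.98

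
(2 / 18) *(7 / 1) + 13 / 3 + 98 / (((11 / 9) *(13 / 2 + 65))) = 88234 / 14157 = 6.23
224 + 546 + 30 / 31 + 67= 837.97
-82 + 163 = 81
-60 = -60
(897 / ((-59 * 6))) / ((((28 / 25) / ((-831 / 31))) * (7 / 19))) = 118022775 / 716968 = 164.61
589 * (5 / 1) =2945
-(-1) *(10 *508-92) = 4988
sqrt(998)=31.59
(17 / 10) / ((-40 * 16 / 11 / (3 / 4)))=-561 / 25600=-0.02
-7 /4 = -1.75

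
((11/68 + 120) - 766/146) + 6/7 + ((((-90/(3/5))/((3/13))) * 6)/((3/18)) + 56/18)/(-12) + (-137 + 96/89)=1929.59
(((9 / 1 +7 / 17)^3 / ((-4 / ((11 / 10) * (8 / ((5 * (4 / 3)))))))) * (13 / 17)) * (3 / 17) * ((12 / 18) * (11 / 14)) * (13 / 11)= -228433920 / 9938999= -22.98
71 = 71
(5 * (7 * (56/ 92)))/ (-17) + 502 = 195792/ 391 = 500.75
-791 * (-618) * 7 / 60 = 570311 / 10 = 57031.10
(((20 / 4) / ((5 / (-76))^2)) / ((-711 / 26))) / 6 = -75088 / 10665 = -7.04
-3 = -3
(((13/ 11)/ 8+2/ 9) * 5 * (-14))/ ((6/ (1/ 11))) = -10255/ 26136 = -0.39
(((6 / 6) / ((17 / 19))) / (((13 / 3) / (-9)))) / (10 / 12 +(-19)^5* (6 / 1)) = 3078 / 19699842539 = 0.00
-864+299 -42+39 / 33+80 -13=-5927 / 11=-538.82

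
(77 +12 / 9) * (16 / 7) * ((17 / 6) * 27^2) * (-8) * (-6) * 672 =11929006080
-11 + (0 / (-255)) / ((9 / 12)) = -11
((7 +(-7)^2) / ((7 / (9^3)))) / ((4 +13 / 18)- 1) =104976 / 67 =1566.81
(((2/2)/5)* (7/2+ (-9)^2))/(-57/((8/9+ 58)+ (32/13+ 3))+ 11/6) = 3817203/214025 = 17.84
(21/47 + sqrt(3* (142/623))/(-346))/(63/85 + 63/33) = 935/5546 - 935* sqrt(265398)/534152724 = 0.17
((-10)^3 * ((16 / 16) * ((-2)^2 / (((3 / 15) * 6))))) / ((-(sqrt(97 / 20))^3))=400000 * sqrt(485) / 28227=312.08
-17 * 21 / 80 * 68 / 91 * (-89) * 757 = 58412391 / 260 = 224663.04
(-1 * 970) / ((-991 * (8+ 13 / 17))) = 16490 / 147659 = 0.11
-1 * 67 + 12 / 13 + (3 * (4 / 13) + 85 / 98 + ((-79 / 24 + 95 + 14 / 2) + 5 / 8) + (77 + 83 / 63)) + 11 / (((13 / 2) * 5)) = 113.70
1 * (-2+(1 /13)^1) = -25 /13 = -1.92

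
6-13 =-7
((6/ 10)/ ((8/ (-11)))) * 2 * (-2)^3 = 66/ 5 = 13.20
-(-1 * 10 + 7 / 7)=9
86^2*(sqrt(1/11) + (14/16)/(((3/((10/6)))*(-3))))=-64715/54 + 7396*sqrt(11)/11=1031.55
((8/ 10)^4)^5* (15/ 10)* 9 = 14843406974976/ 95367431640625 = 0.16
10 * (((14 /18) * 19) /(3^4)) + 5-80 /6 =-4745 /729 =-6.51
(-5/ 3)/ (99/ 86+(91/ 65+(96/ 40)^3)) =-53750/ 528099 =-0.10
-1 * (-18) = 18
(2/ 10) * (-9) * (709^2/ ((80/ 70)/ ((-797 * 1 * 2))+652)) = -25240115691/ 18187520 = -1387.77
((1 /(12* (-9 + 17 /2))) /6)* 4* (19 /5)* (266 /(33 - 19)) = -361 /45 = -8.02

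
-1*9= -9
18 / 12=3 / 2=1.50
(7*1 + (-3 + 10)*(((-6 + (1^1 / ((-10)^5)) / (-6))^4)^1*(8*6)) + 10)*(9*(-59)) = -69370771824320114874052800413 / 300000000000000000000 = -231235906.08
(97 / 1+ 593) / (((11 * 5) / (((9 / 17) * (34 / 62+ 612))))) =1387314 / 341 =4068.37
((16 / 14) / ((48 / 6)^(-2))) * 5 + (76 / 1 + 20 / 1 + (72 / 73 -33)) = 219577 / 511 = 429.70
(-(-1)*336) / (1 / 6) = 2016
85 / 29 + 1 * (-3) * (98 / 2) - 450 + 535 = -1713 / 29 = -59.07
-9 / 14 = -0.64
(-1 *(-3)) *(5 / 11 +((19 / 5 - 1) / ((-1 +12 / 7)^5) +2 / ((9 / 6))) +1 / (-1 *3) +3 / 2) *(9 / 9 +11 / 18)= 179573249 / 2062500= 87.07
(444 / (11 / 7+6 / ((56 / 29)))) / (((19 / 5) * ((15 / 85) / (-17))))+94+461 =-4606685 / 2489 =-1850.82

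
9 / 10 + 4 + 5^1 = 99 / 10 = 9.90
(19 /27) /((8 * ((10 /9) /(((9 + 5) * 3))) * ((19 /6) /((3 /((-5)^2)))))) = 63 /500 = 0.13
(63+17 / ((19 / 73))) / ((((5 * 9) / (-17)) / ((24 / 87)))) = -331568 / 24795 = -13.37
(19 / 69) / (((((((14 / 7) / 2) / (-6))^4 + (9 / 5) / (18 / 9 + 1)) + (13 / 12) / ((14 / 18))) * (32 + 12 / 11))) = 10260 / 2458079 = 0.00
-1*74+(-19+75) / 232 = -2139 / 29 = -73.76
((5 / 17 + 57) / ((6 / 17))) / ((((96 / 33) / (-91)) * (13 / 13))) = -487487 / 96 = -5077.99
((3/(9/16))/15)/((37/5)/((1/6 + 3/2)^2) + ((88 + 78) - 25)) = 200/80811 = 0.00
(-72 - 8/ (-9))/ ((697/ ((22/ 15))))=-2816/ 18819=-0.15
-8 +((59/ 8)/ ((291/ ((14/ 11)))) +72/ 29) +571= 565.52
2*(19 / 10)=3.80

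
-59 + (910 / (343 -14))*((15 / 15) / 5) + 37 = -1008 / 47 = -21.45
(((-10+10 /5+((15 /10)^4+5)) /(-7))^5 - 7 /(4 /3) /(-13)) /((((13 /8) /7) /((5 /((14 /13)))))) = 460070891295 /57276104704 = 8.03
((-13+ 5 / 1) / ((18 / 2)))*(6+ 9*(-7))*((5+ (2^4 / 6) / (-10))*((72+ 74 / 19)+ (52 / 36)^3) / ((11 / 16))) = 9932829568 / 360855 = 27525.82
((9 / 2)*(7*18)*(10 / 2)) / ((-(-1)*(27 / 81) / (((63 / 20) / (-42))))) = -5103 / 8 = -637.88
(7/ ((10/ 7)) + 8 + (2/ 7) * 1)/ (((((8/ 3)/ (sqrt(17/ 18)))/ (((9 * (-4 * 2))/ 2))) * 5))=-8307 * sqrt(34)/ 1400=-34.60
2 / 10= 1 / 5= 0.20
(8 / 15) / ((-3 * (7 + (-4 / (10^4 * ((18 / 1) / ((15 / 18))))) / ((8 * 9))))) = -691200 / 27215999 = -0.03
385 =385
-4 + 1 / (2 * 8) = -63 / 16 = -3.94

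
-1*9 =-9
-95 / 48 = -1.98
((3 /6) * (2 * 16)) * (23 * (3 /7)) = 1104 /7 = 157.71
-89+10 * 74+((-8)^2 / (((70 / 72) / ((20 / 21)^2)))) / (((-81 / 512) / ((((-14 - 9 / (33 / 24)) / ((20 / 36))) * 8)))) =3813756823 / 33957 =112311.36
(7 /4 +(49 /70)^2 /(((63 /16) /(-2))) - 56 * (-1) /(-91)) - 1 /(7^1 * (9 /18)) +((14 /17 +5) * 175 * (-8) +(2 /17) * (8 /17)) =-192957267851 /23669100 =-8152.29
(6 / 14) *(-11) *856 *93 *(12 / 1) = -31524768 / 7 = -4503538.29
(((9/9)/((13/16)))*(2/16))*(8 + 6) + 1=41/13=3.15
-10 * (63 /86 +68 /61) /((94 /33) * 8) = -1599015 /1972496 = -0.81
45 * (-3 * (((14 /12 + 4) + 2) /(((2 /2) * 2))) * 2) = -1935 /2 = -967.50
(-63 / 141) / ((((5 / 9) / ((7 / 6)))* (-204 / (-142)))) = -10437 / 15980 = -0.65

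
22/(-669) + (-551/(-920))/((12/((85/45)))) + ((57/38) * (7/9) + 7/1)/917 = 204036491/2902603680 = 0.07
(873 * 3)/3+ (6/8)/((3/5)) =3497/4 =874.25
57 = 57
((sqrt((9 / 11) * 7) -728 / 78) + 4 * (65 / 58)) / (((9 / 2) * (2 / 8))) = -3376 / 783 + 8 * sqrt(77) / 33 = -2.18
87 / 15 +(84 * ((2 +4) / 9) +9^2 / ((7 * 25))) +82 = 25246 / 175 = 144.26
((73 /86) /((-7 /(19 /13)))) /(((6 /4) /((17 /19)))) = -1241 /11739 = -0.11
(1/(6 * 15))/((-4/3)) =-1/120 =-0.01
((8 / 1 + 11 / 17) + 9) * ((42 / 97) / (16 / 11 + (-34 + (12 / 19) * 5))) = -1316700 / 5064079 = -0.26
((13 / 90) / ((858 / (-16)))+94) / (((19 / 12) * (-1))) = -558344 / 9405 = -59.37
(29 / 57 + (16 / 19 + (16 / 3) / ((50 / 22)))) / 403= 5269 / 574275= 0.01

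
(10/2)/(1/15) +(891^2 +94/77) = 61134706/77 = 793957.22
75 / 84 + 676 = 18953 / 28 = 676.89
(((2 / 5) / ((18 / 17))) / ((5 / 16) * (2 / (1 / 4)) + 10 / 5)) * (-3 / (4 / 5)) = -0.31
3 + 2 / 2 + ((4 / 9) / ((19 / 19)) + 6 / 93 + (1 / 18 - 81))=-4739 / 62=-76.44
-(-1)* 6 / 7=6 / 7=0.86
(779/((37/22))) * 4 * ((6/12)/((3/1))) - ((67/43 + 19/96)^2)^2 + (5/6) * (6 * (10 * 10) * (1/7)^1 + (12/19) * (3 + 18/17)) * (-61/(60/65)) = -110822533270419062306825/24291875179270766592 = -4562.12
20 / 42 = 0.48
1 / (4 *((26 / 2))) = 1 / 52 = 0.02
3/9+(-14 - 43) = -170/3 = -56.67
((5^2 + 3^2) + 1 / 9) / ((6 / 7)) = 2149 / 54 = 39.80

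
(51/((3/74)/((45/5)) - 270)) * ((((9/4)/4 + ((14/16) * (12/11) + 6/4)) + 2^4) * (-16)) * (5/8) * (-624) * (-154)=206905247640/59939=3451930.26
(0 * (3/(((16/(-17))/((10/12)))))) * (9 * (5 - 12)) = 0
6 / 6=1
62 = 62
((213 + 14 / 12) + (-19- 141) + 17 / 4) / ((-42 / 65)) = -90.41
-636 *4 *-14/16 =2226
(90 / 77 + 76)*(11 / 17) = 5942 / 119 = 49.93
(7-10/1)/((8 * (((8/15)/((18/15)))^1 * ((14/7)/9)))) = -243/64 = -3.80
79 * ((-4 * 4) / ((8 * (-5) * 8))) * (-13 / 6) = -1027 / 120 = -8.56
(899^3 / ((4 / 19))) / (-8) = -13804881281 / 32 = -431402540.03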